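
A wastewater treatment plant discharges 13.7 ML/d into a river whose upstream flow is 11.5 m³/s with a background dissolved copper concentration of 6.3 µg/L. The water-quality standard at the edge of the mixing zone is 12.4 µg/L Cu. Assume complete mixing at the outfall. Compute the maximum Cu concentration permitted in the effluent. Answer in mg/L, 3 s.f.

0.455 mg/L

13.7 ML/d = 0.1586 m³/s.
6.3 µg/L = 0.0063 mg/L.
12.4 µg/L = 0.0124 mg/L.
Mass balance: 0.0124·11.66 = 0.1586·Cₑ + 11.5·0.0063.
Cₑ = (0.1446 − 0.07245) / 0.1586 = 0.4548 mg/L.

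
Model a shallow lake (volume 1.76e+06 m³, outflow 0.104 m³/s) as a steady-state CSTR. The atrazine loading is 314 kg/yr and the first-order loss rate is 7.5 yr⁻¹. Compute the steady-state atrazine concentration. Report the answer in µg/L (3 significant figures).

Outflow Q = 0.104 m³/s × 3.156e+07 s/yr = 3.282e+06 m³/yr.
Steady-state CSTR mass balance: W = Q·C + k·V·C, so C = W/(Q + kV).
Q + kV = 3.282e+06 + 7.5·1.76e+06 = 1.648e+07 m³/yr.
C = 314/1.648e+07 = 1.905e-05 kg/m³ = 0.01905 mg/L = 19.05 µg/L.

19.1 µg/L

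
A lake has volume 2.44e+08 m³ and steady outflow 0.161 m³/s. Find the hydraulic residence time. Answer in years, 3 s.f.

48.0 yr

Q = 0.161 m³/s × 3.156e+07 s/yr = 5.081e+06 m³/yr.
Hydraulic residence time τ = V/Q = 2.44e+08/5.081e+06 = 48.02 yr.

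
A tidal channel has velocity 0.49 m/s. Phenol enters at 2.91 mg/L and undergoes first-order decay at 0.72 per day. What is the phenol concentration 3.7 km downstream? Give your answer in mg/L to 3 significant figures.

2.73 mg/L

Travel time t = 3.7 km / 0.49 m/s = 3700/0.49 = 7551 s = 0.0874 d.
First-order decay: C = 2.91·exp(−0.72·0.0874) = 2.91·0.939 = 2.733 mg/L.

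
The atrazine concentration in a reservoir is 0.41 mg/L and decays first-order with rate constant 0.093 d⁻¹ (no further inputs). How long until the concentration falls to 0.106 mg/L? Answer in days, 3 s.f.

14.5 d

t = ln(C₀/C)/k = ln(0.41/0.106)/0.093 = 1.353/0.093 = 14.55 d.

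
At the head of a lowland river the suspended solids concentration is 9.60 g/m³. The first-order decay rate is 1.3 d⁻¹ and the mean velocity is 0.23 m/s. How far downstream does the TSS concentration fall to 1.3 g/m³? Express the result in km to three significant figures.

30.6 km

From C = C₀·e^(−kt), t = ln(C₀/C)/k = ln(9.60/1.3)/1.3 = 1.999/1.3 = 1.538 d.
Distance = v·t = 0.23 m/s × 1.329e+05 s = 3.056e+04 m = 30.56 km.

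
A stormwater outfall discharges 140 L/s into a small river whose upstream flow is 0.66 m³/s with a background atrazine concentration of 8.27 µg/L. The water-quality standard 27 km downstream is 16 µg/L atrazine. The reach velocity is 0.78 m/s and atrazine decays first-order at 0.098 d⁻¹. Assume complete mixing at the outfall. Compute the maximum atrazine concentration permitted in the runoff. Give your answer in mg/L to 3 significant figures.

0.0561 mg/L

140 L/s = 0.14 m³/s.
8.27 µg/L = 0.00827 mg/L.
16 µg/L = 0.016 mg/L.
Travel time to the compliance point: t = 2.7e+04/0.78 = 3.462e+04 s = 0.4006 d; decay factor exp(−0.098·0.4006) = 0.9615.
So the concentration just after mixing may be at most 0.016/0.9615 = 0.01664 mg/L.
Mass balance: 0.01664·0.8 = 0.14·Cₑ + 0.66·0.00827.
Cₑ = (0.01331 − 0.005458) / 0.14 = 0.0561 mg/L.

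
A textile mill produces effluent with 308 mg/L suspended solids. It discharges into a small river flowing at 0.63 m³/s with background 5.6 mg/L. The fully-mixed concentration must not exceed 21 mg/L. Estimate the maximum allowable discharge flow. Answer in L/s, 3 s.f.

33.8 L/s

Mass balance at complete mixing: C_std·(Q_w + Q_r) = Q_w·C_e + Q_r·C_b.
Rearranging, Q_w = Q_r·(C_std − C_b)/(C_e − C_std) = 0.63·(21 − 5.6) / (308 − 21) = 0.0338 m³/s.
= 33.8 L/s.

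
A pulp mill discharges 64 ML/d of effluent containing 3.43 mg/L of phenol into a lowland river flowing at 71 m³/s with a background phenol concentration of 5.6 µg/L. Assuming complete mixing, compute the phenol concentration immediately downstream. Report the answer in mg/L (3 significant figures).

64 ML/d = 0.7407 m³/s.
5.6 µg/L = 0.0056 mg/L.
Flow-weighted mixing gives C = (0.7407·3.43 + 71·0.0056) / (0.7407 + 71) = 2.938/71.74 = 0.04096 mg/L.

0.0410 mg/L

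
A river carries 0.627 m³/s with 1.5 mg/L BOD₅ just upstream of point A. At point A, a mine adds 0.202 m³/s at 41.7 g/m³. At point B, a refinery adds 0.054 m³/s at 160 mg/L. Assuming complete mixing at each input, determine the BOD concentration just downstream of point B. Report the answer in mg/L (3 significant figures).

After input A: C = (0.627·1.5 + 0.202·41.7) / 0.829 = 11.3 mg/L.
After input B: C = (0.829·11.3 + 0.054·160) / 0.883 = 20.39 mg/L.

20.4 mg/L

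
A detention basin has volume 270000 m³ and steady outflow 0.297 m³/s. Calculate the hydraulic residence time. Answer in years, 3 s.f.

0.0288 yr

Q = 0.297 m³/s × 3.156e+07 s/yr = 9.373e+06 m³/yr.
Hydraulic residence time τ = V/Q = 270000/9.373e+06 = 0.02881 yr.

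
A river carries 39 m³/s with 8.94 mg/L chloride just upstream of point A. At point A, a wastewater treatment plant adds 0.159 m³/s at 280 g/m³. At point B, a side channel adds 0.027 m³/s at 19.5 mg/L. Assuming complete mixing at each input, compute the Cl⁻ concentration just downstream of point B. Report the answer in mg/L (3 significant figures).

After input A: C = (39·8.94 + 0.159·280) / 39.16 = 10.04 mg/L.
After input B: C = (39.16·10.04 + 0.027·19.5) / 39.19 = 10.05 mg/L.

10.0 mg/L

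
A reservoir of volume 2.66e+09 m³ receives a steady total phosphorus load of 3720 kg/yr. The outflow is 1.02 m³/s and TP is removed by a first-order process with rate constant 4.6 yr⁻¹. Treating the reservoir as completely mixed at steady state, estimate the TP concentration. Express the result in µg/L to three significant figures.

Outflow Q = 1.02 m³/s × 3.156e+07 s/yr = 3.219e+07 m³/yr.
Steady-state CSTR mass balance: W = Q·C + k·V·C, so C = W/(Q + kV).
Q + kV = 3.219e+07 + 4.6·2.66e+09 = 1.227e+10 m³/yr.
C = 3720/1.227e+10 = 3.032e-07 kg/m³ = 0.0003032 mg/L = 0.3032 µg/L.

0.303 µg/L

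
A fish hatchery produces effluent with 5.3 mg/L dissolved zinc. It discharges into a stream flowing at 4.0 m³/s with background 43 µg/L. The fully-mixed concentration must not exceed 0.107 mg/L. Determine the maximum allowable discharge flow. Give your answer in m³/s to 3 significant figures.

0.0493 m³/s

43 µg/L = 0.043 mg/L.
Mass balance at complete mixing: C_std·(Q_w + Q_r) = Q_w·C_e + Q_r·C_b.
Rearranging, Q_w = Q_r·(C_std − C_b)/(C_e − C_std) = 4.0·(0.107 − 0.043) / (5.3 − 0.107) = 0.0493 m³/s.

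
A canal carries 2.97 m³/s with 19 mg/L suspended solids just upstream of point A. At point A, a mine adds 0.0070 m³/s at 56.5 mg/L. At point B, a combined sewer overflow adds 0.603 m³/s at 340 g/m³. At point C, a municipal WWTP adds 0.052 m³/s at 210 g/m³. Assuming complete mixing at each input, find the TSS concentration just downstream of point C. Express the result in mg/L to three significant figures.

75.1 mg/L

After input A: C = (2.97·19 + 0.007·56.5) / 2.977 = 19.09 mg/L.
After input B: C = (2.977·19.09 + 0.603·340) / 3.58 = 73.14 mg/L.
After input C: C = (3.58·73.14 + 0.052·210) / 3.632 = 75.1 mg/L.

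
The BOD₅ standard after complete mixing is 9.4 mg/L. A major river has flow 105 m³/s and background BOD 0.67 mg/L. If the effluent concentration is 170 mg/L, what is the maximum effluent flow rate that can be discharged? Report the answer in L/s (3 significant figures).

5710 L/s

Mass balance at complete mixing: C_std·(Q_w + Q_r) = Q_w·C_e + Q_r·C_b.
Rearranging, Q_w = Q_r·(C_std − C_b)/(C_e − C_std) = 105·(9.4 − 0.67) / (170 − 9.4) = 5.708 m³/s.
= 5708 L/s.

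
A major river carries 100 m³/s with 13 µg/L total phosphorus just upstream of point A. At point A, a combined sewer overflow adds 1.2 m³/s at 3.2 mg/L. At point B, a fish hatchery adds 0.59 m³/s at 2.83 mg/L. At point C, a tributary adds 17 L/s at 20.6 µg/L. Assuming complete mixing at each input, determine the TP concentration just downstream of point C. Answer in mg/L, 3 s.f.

13 µg/L = 0.013 mg/L.
After input A: C = (100·0.013 + 1.2·3.2) / 101.2 = 0.05079 mg/L.
After input B: C = (101.2·0.05079 + 0.59·2.83) / 101.8 = 0.0669 mg/L.
17 L/s = 0.017 m³/s.
20.6 µg/L = 0.0206 mg/L.
After input C: C = (101.8·0.0669 + 0.017·0.0206) / 101.8 = 0.06689 mg/L.

0.0669 mg/L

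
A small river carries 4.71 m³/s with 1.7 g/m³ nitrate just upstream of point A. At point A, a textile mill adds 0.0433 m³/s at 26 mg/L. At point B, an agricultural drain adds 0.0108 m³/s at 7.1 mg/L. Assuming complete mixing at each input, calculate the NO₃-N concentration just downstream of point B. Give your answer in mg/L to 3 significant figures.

1.93 mg/L

After input A: C = (4.71·1.7 + 0.0433·26) / 4.753 = 1.921 mg/L.
After input B: C = (4.753·1.921 + 0.0108·7.1) / 4.764 = 1.933 mg/L.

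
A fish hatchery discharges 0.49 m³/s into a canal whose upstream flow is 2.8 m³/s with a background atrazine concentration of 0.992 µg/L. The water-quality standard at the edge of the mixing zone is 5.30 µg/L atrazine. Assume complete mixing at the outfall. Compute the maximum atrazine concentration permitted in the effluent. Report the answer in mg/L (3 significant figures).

0.992 µg/L = 0.000992 mg/L.
5.30 µg/L = 0.0053 mg/L.
Mass balance: 0.0053·3.29 = 0.49·Cₑ + 2.8·0.000992.
Cₑ = (0.01744 − 0.002778) / 0.49 = 0.02992 mg/L.

0.0299 mg/L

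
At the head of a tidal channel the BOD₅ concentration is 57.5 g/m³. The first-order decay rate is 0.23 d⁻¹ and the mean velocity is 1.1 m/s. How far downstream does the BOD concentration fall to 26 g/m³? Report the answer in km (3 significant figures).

From C = C₀·e^(−kt), t = ln(C₀/C)/k = ln(57.5/26)/0.23 = 0.7937/0.23 = 3.451 d.
Distance = v·t = 1.1 m/s × 2.982e+05 s = 3.28e+05 m = 328 km.

328 km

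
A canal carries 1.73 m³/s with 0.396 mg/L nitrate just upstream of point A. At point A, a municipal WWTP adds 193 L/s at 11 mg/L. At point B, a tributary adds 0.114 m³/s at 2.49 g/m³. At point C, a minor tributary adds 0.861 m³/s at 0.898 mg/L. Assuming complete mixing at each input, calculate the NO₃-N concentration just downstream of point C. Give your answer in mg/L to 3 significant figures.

193 L/s = 0.193 m³/s.
After input A: C = (1.73·0.396 + 0.193·11) / 1.923 = 1.46 mg/L.
After input B: C = (1.923·1.46 + 0.114·2.49) / 2.037 = 1.518 mg/L.
After input C: C = (2.037·1.518 + 0.861·0.898) / 2.898 = 1.334 mg/L.

1.33 mg/L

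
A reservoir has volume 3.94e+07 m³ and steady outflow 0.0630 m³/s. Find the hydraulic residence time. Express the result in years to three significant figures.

19.8 yr

Q = 0.0630 m³/s × 3.156e+07 s/yr = 1.988e+06 m³/yr.
Hydraulic residence time τ = V/Q = 3.94e+07/1.988e+06 = 19.82 yr.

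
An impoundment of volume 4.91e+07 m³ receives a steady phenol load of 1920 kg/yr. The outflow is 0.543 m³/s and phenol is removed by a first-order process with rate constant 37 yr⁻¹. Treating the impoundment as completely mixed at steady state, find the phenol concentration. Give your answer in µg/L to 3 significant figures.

Outflow Q = 0.543 m³/s × 3.156e+07 s/yr = 1.714e+07 m³/yr.
Steady-state CSTR mass balance: W = Q·C + k·V·C, so C = W/(Q + kV).
Q + kV = 1.714e+07 + 37·4.91e+07 = 1.834e+09 m³/yr.
C = 1920/1.834e+09 = 1.047e-06 kg/m³ = 0.001047 mg/L = 1.047 µg/L.

1.05 µg/L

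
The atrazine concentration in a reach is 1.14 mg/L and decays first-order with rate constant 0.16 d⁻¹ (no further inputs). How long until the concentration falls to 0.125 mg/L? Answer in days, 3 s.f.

t = ln(C₀/C)/k = ln(1.14/0.125)/0.16 = 2.21/0.16 = 13.82 d.

13.8 d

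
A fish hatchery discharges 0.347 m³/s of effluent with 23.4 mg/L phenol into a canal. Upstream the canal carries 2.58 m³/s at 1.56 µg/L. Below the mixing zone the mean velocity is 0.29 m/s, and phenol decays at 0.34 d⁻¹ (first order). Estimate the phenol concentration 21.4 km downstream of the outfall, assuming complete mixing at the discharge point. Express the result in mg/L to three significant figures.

2.08 mg/L

1.56 µg/L = 0.00156 mg/L.
After complete mixing, C₀ = (0.347·23.4 + 2.58·0.00156) / 2.927 = 2.775 mg/L.
Travel time t = 2.14e+04 m / 0.29 m/s = 7.379e+04 s = 0.8541 d.
C = 2.775·exp(−0.34·0.8541) = 2.775·0.748 = 2.076 mg/L.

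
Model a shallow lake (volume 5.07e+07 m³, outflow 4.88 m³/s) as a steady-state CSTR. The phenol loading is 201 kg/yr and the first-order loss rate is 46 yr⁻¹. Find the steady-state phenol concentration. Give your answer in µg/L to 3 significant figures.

0.0808 µg/L

Outflow Q = 4.88 m³/s × 3.156e+07 s/yr = 1.54e+08 m³/yr.
Steady-state CSTR mass balance: W = Q·C + k·V·C, so C = W/(Q + kV).
Q + kV = 1.54e+08 + 46·5.07e+07 = 2.486e+09 m³/yr.
C = 201/2.486e+09 = 8.085e-08 kg/m³ = 8.085e-05 mg/L = 0.08085 µg/L.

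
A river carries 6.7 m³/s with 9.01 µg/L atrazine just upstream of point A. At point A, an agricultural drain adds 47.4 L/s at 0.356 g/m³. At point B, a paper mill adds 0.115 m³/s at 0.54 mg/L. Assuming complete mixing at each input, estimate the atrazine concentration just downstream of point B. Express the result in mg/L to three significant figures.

0.0203 mg/L

9.01 µg/L = 0.00901 mg/L.
47.4 L/s = 0.0474 m³/s.
After input A: C = (6.7·0.00901 + 0.0474·0.356) / 6.747 = 0.01145 mg/L.
After input B: C = (6.747·0.01145 + 0.115·0.54) / 6.862 = 0.02031 mg/L.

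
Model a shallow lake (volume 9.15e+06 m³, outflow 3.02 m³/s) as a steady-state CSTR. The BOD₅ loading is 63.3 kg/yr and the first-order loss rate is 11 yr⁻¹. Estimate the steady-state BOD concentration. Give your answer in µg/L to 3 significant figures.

0.323 µg/L

Outflow Q = 3.02 m³/s × 3.156e+07 s/yr = 9.53e+07 m³/yr.
Steady-state CSTR mass balance: W = Q·C + k·V·C, so C = W/(Q + kV).
Q + kV = 9.53e+07 + 11·9.15e+06 = 1.96e+08 m³/yr.
C = 63.3/1.96e+08 = 3.23e-07 kg/m³ = 0.000323 mg/L = 0.323 µg/L.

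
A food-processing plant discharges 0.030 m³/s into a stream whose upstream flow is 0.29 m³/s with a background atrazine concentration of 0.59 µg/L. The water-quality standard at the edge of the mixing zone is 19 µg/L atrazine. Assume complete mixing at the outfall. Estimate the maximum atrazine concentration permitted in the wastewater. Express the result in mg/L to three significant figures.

0.197 mg/L

0.59 µg/L = 0.00059 mg/L.
19 µg/L = 0.019 mg/L.
Mass balance: 0.019·0.32 = 0.03·Cₑ + 0.29·0.00059.
Cₑ = (0.00608 − 0.0001711) / 0.03 = 0.197 mg/L.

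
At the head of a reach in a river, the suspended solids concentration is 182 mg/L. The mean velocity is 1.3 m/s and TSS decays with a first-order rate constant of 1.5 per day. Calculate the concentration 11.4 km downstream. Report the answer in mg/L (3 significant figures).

Travel time t = 11.4 km / 1.3 m/s = 1.14e+04/1.3 = 8769 s = 0.1015 d.
First-order decay: C = 182·exp(−1.5·0.1015) = 182·0.8588 = 156.3 mg/L.

156 mg/L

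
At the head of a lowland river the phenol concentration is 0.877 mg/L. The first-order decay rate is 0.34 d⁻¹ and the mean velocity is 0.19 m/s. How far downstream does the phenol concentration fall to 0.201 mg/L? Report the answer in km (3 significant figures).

71.1 km

From C = C₀·e^(−kt), t = ln(C₀/C)/k = ln(0.877/0.201)/0.34 = 1.473/0.34 = 4.333 d.
Distance = v·t = 0.19 m/s × 3.744e+05 s = 7.113e+04 m = 71.13 km.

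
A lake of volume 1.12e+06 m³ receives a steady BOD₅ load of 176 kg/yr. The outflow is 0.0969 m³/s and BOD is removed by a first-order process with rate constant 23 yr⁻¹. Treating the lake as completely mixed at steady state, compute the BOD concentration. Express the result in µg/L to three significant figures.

6.11 µg/L

Outflow Q = 0.0969 m³/s × 3.156e+07 s/yr = 3.058e+06 m³/yr.
Steady-state CSTR mass balance: W = Q·C + k·V·C, so C = W/(Q + kV).
Q + kV = 3.058e+06 + 23·1.12e+06 = 2.882e+07 m³/yr.
C = 176/2.882e+07 = 6.107e-06 kg/m³ = 0.006107 mg/L = 6.107 µg/L.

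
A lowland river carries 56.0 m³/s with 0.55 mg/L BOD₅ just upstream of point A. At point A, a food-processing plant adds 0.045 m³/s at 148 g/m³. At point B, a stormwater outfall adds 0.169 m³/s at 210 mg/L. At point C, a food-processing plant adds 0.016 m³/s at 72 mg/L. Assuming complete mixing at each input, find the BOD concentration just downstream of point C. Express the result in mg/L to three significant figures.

After input A: C = (56·0.55 + 0.045·148) / 56.05 = 0.6684 mg/L.
After input B: C = (56.05·0.6684 + 0.169·210) / 56.21 = 1.298 mg/L.
After input C: C = (56.21·1.298 + 0.016·72) / 56.23 = 1.318 mg/L.

1.32 mg/L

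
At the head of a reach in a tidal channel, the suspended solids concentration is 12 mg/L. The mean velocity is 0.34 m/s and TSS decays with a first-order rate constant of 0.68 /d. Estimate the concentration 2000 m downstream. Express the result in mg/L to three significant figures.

Travel time t = 2000 m / 0.34 m/s = 2000/0.34 = 5882 s = 0.06808 d.
First-order decay: C = 12·exp(−0.68·0.06808) = 12·0.9548 = 11.46 mg/L.

11.5 mg/L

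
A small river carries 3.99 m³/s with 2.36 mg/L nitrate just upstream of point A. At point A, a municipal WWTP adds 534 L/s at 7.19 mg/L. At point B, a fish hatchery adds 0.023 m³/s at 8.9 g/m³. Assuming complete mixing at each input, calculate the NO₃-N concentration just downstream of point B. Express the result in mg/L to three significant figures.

534 L/s = 0.534 m³/s.
After input A: C = (3.99·2.36 + 0.534·7.19) / 4.524 = 2.93 mg/L.
After input B: C = (4.524·2.93 + 0.023·8.9) / 4.547 = 2.96 mg/L.

2.96 mg/L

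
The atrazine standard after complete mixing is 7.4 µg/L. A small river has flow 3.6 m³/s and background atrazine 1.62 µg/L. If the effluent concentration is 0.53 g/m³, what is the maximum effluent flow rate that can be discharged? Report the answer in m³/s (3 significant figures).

1.62 µg/L = 0.00162 mg/L.
7.4 µg/L = 0.0074 mg/L.
Mass balance at complete mixing: C_std·(Q_w + Q_r) = Q_w·C_e + Q_r·C_b.
Rearranging, Q_w = Q_r·(C_std − C_b)/(C_e − C_std) = 3.6·(0.0074 − 0.00162) / (0.53 − 0.0074) = 0.03982 m³/s.

0.0398 m³/s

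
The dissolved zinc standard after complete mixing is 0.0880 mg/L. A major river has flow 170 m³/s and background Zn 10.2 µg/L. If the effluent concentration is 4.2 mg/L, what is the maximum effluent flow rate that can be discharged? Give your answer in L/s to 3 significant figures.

10.2 µg/L = 0.0102 mg/L.
Mass balance at complete mixing: C_std·(Q_w + Q_r) = Q_w·C_e + Q_r·C_b.
Rearranging, Q_w = Q_r·(C_std − C_b)/(C_e − C_std) = 170·(0.088 − 0.0102) / (4.2 − 0.088) = 3.216 m³/s.
= 3216 L/s.

3220 L/s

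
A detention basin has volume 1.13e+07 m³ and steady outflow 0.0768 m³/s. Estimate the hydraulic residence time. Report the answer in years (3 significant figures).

Q = 0.0768 m³/s × 3.156e+07 s/yr = 2.424e+06 m³/yr.
Hydraulic residence time τ = V/Q = 1.13e+07/2.424e+06 = 4.662 yr.

4.66 yr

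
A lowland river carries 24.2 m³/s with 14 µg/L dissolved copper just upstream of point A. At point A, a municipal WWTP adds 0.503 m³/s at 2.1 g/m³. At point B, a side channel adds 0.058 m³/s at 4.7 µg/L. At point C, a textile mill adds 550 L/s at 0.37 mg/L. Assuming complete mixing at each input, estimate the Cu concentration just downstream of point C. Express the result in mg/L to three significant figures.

0.0632 mg/L

14 µg/L = 0.014 mg/L.
After input A: C = (24.2·0.014 + 0.503·2.1) / 24.7 = 0.05647 mg/L.
4.7 µg/L = 0.0047 mg/L.
After input B: C = (24.7·0.05647 + 0.058·0.0047) / 24.76 = 0.05635 mg/L.
550 L/s = 0.55 m³/s.
After input C: C = (24.76·0.05635 + 0.55·0.37) / 25.31 = 0.06317 mg/L.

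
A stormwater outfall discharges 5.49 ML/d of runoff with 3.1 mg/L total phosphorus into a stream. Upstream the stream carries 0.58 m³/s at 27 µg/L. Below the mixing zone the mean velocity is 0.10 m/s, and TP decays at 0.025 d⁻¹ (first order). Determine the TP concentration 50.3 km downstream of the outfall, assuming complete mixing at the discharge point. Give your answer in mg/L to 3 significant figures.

5.49 ML/d = 0.06354 m³/s.
27 µg/L = 0.027 mg/L.
After complete mixing, C₀ = (0.06354·3.1 + 0.58·0.027) / 0.6435 = 0.3304 mg/L.
Travel time t = 5.03e+04 m / 0.10 m/s = 5.03e+05 s = 5.822 d.
C = 0.3304·exp(−0.025·5.822) = 0.3304·0.8646 = 0.2857 mg/L.

0.286 mg/L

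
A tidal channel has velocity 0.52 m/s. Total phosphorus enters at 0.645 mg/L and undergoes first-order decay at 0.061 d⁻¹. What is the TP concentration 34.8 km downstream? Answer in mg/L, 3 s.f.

0.615 mg/L

Travel time t = 34.8 km / 0.52 m/s = 3.48e+04/0.52 = 6.692e+04 s = 0.7746 d.
First-order decay: C = 0.645·exp(−0.061·0.7746) = 0.645·0.9538 = 0.6152 mg/L.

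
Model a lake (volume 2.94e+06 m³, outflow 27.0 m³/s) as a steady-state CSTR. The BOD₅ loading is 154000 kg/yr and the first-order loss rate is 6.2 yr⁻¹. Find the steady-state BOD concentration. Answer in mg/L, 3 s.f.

Outflow Q = 27.0 m³/s × 3.156e+07 s/yr = 8.521e+08 m³/yr.
Steady-state CSTR mass balance: W = Q·C + k·V·C, so C = W/(Q + kV).
Q + kV = 8.521e+08 + 6.2·2.94e+06 = 8.703e+08 m³/yr.
C = 154000/8.703e+08 = 0.000177 kg/m³ = 0.177 mg/L.

0.177 mg/L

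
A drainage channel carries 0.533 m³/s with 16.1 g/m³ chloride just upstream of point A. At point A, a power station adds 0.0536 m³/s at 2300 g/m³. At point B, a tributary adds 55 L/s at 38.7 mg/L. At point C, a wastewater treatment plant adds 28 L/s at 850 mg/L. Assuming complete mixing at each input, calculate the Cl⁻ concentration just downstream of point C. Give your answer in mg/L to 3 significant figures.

After input A: C = (0.533·16.1 + 0.0536·2300) / 0.5866 = 224.8 mg/L.
55 L/s = 0.055 m³/s.
After input B: C = (0.5866·224.8 + 0.055·38.7) / 0.6416 = 208.8 mg/L.
28 L/s = 0.028 m³/s.
After input C: C = (0.6416·208.8 + 0.028·850) / 0.6696 = 235.6 mg/L.

236 mg/L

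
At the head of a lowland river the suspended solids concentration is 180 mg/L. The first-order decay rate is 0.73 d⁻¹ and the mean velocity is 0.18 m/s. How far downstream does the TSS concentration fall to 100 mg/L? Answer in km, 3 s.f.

12.5 km

From C = C₀·e^(−kt), t = ln(C₀/C)/k = ln(180/100)/0.73 = 0.5878/0.73 = 0.8052 d.
Distance = v·t = 0.18 m/s × 6.957e+04 s = 1.252e+04 m = 12.52 km.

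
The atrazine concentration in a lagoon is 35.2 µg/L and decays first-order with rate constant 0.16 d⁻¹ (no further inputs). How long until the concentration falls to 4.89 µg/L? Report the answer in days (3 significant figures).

12.3 d

t = ln(C₀/C)/k = ln(35.2/4.89)/0.16 = 1.974/0.16 = 12.34 d.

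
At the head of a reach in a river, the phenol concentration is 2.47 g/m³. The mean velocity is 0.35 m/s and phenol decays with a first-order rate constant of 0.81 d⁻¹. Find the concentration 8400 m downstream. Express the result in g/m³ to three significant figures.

1.97 g/m³

Travel time t = 8400 m / 0.35 m/s = 8400/0.35 = 2.4e+04 s = 0.2778 d.
First-order decay: C = 2.47·exp(−0.81·0.2778) = 2.47·0.7985 = 1.972 g/m³.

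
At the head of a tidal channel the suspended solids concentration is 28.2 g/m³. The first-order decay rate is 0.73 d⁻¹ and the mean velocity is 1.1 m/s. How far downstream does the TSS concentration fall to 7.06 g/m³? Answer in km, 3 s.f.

From C = C₀·e^(−kt), t = ln(C₀/C)/k = ln(28.2/7.06)/0.73 = 1.385/0.73 = 1.897 d.
Distance = v·t = 1.1 m/s × 1.639e+05 s = 1.803e+05 m = 180.3 km.

180 km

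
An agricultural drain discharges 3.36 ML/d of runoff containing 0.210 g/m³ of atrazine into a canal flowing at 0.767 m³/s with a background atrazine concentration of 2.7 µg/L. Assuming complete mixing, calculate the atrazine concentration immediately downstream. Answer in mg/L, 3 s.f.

3.36 ML/d = 0.03889 m³/s.
2.7 µg/L = 0.0027 mg/L.
Flow-weighted mixing gives C = (0.03889·0.21 + 0.767·0.0027) / (0.03889 + 0.767) = 0.01024/0.8059 = 0.0127 mg/L.

0.0127 mg/L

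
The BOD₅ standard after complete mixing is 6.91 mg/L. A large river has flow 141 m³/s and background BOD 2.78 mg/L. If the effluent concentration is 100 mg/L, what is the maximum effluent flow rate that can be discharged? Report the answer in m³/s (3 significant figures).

Mass balance at complete mixing: C_std·(Q_w + Q_r) = Q_w·C_e + Q_r·C_b.
Rearranging, Q_w = Q_r·(C_std − C_b)/(C_e − C_std) = 141·(6.91 − 2.78) / (100 − 6.91) = 6.256 m³/s.

6.26 m³/s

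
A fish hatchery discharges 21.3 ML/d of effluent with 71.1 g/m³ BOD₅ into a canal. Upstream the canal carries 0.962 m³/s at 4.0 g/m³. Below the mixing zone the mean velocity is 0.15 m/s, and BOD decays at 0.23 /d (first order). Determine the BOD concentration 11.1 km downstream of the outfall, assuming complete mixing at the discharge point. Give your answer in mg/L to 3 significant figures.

21.3 ML/d = 0.2465 m³/s.
After complete mixing, C₀ = (0.2465·71.1 + 0.962·4) / 1.209 = 17.69 mg/L.
Travel time t = 1.11e+04 m / 0.15 m/s = 7.4e+04 s = 0.8565 d.
C = 17.69·exp(−0.23·0.8565) = 17.69·0.8212 = 14.53 mg/L.

14.5 mg/L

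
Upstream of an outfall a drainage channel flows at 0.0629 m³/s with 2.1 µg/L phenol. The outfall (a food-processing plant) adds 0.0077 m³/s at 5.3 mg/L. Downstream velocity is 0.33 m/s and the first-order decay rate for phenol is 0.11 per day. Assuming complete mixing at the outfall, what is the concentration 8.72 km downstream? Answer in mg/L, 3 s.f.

2.1 µg/L = 0.0021 mg/L.
After complete mixing, C₀ = (0.0077·5.3 + 0.0629·0.0021) / 0.0706 = 0.5799 mg/L.
Travel time t = 8720 m / 0.33 m/s = 2.642e+04 s = 0.3058 d.
C = 0.5799·exp(−0.11·0.3058) = 0.5799·0.9669 = 0.5607 mg/L.

0.561 mg/L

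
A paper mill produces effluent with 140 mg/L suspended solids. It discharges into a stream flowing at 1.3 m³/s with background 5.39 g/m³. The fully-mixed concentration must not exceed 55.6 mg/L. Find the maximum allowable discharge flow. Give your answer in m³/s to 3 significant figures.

Mass balance at complete mixing: C_std·(Q_w + Q_r) = Q_w·C_e + Q_r·C_b.
Rearranging, Q_w = Q_r·(C_std − C_b)/(C_e − C_std) = 1.3·(55.6 − 5.39) / (140 − 55.6) = 0.7734 m³/s.

0.773 m³/s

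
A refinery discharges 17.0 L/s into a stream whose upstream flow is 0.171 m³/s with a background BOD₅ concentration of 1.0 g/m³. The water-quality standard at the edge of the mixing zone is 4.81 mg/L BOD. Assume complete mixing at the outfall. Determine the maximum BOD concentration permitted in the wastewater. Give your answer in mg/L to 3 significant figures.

17.0 L/s = 0.017 m³/s.
Mass balance: 4.81·0.188 = 0.017·Cₑ + 0.171·1.
Cₑ = (0.9043 − 0.171) / 0.017 = 43.13 mg/L.

43.1 mg/L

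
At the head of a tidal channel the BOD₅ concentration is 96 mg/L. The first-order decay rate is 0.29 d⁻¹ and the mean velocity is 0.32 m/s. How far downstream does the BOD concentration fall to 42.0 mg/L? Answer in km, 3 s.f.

From C = C₀·e^(−kt), t = ln(C₀/C)/k = ln(96/42.0)/0.29 = 0.8267/0.29 = 2.851 d.
Distance = v·t = 0.32 m/s × 2.463e+05 s = 7.881e+04 m = 78.81 km.

78.8 km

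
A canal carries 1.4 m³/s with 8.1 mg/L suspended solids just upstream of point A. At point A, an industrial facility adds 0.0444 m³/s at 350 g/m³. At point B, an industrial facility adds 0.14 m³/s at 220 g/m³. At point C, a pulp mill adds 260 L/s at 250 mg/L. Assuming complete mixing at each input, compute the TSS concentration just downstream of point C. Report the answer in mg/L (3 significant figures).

After input A: C = (1.4·8.1 + 0.0444·350) / 1.444 = 18.61 mg/L.
After input B: C = (1.444·18.61 + 0.14·220) / 1.584 = 36.4 mg/L.
260 L/s = 0.26 m³/s.
After input C: C = (1.584·36.4 + 0.26·250) / 1.844 = 66.51 mg/L.

66.5 mg/L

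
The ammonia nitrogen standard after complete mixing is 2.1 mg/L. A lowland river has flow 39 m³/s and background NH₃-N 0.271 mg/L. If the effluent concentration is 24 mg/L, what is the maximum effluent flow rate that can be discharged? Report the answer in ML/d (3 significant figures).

Mass balance at complete mixing: C_std·(Q_w + Q_r) = Q_w·C_e + Q_r·C_b.
Rearranging, Q_w = Q_r·(C_std − C_b)/(C_e − C_std) = 39·(2.1 − 0.271) / (24 − 2.1) = 3.257 m³/s.
= 281.4 ML/d.

281 ML/d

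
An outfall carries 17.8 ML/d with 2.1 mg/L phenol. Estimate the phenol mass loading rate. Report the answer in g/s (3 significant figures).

0.433 g/s

17.8 ML/d = 0.206 m³/s.
Mass flux = Q·C = 0.206 m³/s × 2.1 g/m³ = 0.4326 g/s.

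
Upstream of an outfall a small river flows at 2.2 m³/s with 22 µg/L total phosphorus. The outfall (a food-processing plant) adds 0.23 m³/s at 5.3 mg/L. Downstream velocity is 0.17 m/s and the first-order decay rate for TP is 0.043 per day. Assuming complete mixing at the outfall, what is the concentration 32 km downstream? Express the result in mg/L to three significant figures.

0.475 mg/L

22 µg/L = 0.022 mg/L.
After complete mixing, C₀ = (0.23·5.3 + 2.2·0.022) / 2.43 = 0.5216 mg/L.
Travel time t = 3.2e+04 m / 0.17 m/s = 1.882e+05 s = 2.179 d.
C = 0.5216·exp(−0.043·2.179) = 0.5216·0.9106 = 0.4749 mg/L.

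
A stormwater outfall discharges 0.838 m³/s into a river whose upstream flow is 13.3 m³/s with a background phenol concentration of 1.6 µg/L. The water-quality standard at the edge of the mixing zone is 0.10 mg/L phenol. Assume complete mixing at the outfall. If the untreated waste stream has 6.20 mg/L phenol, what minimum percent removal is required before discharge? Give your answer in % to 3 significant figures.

1.6 µg/L = 0.0016 mg/L.
Mass balance: 0.1·14.14 = 0.838·Cₑ + 13.3·0.0016.
Cₑ = (1.414 − 0.02128) / 0.838 = 1.662 mg/L.
Required removal = 1 − 1.662/6.20 = 73.2 %.

73.2 %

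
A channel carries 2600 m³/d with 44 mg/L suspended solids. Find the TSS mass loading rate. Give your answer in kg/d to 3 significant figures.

114 kg/d

2600 m³/d = 0.03009 m³/s.
Mass flux = Q·C = 0.03009 m³/s × 44 g/m³ = 1.324 g/s.
= 1.324 g/s × 86.4 = 114.4 kg/d.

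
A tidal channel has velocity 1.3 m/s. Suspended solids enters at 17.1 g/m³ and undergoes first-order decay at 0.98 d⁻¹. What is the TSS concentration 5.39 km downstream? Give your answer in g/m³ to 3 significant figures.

Travel time t = 5.39 km / 1.3 m/s = 5390/1.3 = 4146 s = 0.04799 d.
First-order decay: C = 17.1·exp(−0.98·0.04799) = 17.1·0.9541 = 16.31 g/m³.

16.3 g/m³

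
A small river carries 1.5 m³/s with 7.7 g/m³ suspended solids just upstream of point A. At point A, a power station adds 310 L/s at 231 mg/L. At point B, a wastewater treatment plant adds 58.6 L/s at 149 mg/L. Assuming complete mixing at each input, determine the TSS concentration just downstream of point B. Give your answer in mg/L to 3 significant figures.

49.2 mg/L

310 L/s = 0.31 m³/s.
After input A: C = (1.5·7.7 + 0.31·231) / 1.81 = 45.94 mg/L.
58.6 L/s = 0.0586 m³/s.
After input B: C = (1.81·45.94 + 0.0586·149) / 1.869 = 49.18 mg/L.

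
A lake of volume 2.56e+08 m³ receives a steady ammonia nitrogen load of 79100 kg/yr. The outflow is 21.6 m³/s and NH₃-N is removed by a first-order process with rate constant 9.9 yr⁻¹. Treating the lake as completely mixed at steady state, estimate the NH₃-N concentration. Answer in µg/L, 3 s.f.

Outflow Q = 21.6 m³/s × 3.156e+07 s/yr = 6.816e+08 m³/yr.
Steady-state CSTR mass balance: W = Q·C + k·V·C, so C = W/(Q + kV).
Q + kV = 6.816e+08 + 9.9·2.56e+08 = 3.216e+09 m³/yr.
C = 79100/3.216e+09 = 2.46e-05 kg/m³ = 0.0246 mg/L = 24.6 µg/L.

24.6 µg/L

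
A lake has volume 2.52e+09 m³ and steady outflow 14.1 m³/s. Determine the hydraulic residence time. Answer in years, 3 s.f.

Q = 14.1 m³/s × 3.156e+07 s/yr = 4.45e+08 m³/yr.
Hydraulic residence time τ = V/Q = 2.52e+09/4.45e+08 = 5.663 yr.

5.66 yr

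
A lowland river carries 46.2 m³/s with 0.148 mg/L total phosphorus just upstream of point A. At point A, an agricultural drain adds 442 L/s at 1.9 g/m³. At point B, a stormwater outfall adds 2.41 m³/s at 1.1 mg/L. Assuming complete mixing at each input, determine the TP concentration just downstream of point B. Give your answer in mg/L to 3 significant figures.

442 L/s = 0.442 m³/s.
After input A: C = (46.2·0.148 + 0.442·1.9) / 46.64 = 0.1646 mg/L.
After input B: C = (46.64·0.1646 + 2.41·1.1) / 49.05 = 0.2106 mg/L.

0.211 mg/L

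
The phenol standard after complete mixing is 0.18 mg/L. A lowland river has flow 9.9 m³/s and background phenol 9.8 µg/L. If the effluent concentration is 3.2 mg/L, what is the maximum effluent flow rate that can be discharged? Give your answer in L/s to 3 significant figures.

558 L/s

9.8 µg/L = 0.0098 mg/L.
Mass balance at complete mixing: C_std·(Q_w + Q_r) = Q_w·C_e + Q_r·C_b.
Rearranging, Q_w = Q_r·(C_std − C_b)/(C_e − C_std) = 9.9·(0.18 − 0.0098) / (3.2 − 0.18) = 0.5579 m³/s.
= 557.9 L/s.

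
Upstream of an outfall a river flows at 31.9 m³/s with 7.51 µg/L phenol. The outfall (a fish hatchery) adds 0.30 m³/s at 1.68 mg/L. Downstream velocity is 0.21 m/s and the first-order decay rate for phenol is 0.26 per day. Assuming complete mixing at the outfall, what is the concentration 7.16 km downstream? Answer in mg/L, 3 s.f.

0.0208 mg/L

7.51 µg/L = 0.00751 mg/L.
After complete mixing, C₀ = (0.3·1.68 + 31.9·0.00751) / 32.2 = 0.02309 mg/L.
Travel time t = 7160 m / 0.21 m/s = 3.41e+04 s = 0.3946 d.
C = 0.02309·exp(−0.26·0.3946) = 0.02309·0.9025 = 0.02084 mg/L.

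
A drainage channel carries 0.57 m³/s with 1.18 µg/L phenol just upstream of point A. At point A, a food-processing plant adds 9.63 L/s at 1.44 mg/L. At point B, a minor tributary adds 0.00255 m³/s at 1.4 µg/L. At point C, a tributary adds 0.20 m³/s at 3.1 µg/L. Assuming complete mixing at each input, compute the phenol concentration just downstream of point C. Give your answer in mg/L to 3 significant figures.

0.0194 mg/L

1.18 µg/L = 0.00118 mg/L.
9.63 L/s = 0.00963 m³/s.
After input A: C = (0.57·0.00118 + 0.00963·1.44) / 0.5796 = 0.02508 mg/L.
1.4 µg/L = 0.0014 mg/L.
After input B: C = (0.5796·0.02508 + 0.00255·0.0014) / 0.5822 = 0.02498 mg/L.
3.1 µg/L = 0.0031 mg/L.
After input C: C = (0.5822·0.02498 + 0.2·0.0031) / 0.7822 = 0.01939 mg/L.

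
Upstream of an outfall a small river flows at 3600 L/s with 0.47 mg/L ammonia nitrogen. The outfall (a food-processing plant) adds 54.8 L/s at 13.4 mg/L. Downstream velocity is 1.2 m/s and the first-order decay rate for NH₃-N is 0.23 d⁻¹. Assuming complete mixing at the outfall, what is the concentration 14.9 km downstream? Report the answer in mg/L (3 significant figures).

54.8 L/s = 0.0548 m³/s.
3600 L/s = 3.6 m³/s.
After complete mixing, C₀ = (0.0548·13.4 + 3.6·0.47) / 3.655 = 0.6639 mg/L.
Travel time t = 1.49e+04 m / 1.2 m/s = 1.242e+04 s = 0.1437 d.
C = 0.6639·exp(−0.23·0.1437) = 0.6639·0.9675 = 0.6423 mg/L.

0.642 mg/L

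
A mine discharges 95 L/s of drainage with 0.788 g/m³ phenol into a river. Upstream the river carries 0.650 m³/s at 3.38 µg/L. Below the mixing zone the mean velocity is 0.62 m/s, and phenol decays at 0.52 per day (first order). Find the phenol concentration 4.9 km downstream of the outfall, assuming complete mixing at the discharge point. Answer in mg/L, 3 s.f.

95 L/s = 0.095 m³/s.
3.38 µg/L = 0.00338 mg/L.
After complete mixing, C₀ = (0.095·0.788 + 0.65·0.00338) / 0.745 = 0.1034 mg/L.
Travel time t = 4900 m / 0.62 m/s = 7903 s = 0.09147 d.
C = 0.1034·exp(−0.52·0.09147) = 0.1034·0.9535 = 0.09863 mg/L.

0.0986 mg/L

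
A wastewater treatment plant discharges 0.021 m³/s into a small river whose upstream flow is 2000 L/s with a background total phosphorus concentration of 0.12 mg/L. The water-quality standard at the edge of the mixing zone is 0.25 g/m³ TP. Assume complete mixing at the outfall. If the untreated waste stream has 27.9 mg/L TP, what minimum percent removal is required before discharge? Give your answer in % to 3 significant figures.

2000 L/s = 2 m³/s.
Mass balance: 0.25·2.021 = 0.021·Cₑ + 2·0.12.
Cₑ = (0.5052 − 0.24) / 0.021 = 12.63 mg/L.
Required removal = 1 − 12.63/27.9 = 54.73 %.

54.7 %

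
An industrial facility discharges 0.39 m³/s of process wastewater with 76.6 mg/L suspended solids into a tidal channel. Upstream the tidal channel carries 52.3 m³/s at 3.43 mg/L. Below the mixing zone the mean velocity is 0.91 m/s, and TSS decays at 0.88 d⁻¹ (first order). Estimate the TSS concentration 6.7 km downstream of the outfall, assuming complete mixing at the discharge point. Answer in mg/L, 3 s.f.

After complete mixing, C₀ = (0.39·76.6 + 52.3·3.43) / 52.69 = 3.972 mg/L.
Travel time t = 6700 m / 0.91 m/s = 7363 s = 0.08522 d.
C = 3.972·exp(−0.88·0.08522) = 3.972·0.9278 = 3.685 mg/L.

3.68 mg/L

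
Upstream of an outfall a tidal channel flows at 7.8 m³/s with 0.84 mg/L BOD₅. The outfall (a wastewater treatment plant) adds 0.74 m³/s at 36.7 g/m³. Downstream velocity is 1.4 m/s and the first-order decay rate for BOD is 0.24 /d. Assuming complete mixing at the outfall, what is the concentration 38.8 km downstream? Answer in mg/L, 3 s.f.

After complete mixing, C₀ = (0.74·36.7 + 7.8·0.84) / 8.54 = 3.947 mg/L.
Travel time t = 3.88e+04 m / 1.4 m/s = 2.771e+04 s = 0.3208 d.
C = 3.947·exp(−0.24·0.3208) = 3.947·0.9259 = 3.655 mg/L.

3.65 mg/L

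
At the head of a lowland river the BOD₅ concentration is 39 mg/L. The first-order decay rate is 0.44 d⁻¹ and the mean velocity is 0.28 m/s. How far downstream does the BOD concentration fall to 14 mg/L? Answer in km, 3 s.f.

56.3 km

From C = C₀·e^(−kt), t = ln(C₀/C)/k = ln(39/14)/0.44 = 1.025/0.44 = 2.328 d.
Distance = v·t = 0.28 m/s × 2.012e+05 s = 5.633e+04 m = 56.33 km.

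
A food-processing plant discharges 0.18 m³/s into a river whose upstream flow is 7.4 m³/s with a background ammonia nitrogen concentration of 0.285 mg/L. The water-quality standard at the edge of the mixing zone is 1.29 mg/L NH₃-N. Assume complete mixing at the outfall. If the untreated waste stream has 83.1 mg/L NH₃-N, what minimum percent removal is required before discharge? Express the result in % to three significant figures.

48.7 %

Mass balance: 1.29·7.58 = 0.18·Cₑ + 7.4·0.285.
Cₑ = (9.778 − 2.109) / 0.18 = 42.61 mg/L.
Required removal = 1 − 42.61/83.1 = 48.73 %.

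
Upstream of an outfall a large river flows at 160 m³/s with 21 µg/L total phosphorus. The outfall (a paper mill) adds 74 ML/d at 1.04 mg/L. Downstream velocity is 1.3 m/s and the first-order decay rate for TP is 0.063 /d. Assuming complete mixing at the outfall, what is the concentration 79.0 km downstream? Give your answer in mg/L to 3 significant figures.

74 ML/d = 0.8565 m³/s.
21 µg/L = 0.021 mg/L.
After complete mixing, C₀ = (0.8565·1.04 + 160·0.021) / 160.9 = 0.02643 mg/L.
Travel time t = 7.9e+04 m / 1.3 m/s = 6.077e+04 s = 0.7033 d.
C = 0.02643·exp(−0.063·0.7033) = 0.02643·0.9567 = 0.02528 mg/L.

0.0253 mg/L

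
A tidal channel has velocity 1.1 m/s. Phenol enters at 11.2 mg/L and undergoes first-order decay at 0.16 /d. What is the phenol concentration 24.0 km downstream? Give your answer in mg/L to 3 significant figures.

Travel time t = 24.0 km / 1.1 m/s = 2.4e+04/1.1 = 2.182e+04 s = 0.2525 d.
First-order decay: C = 11.2·exp(−0.16·0.2525) = 11.2·0.9604 = 10.76 mg/L.

10.8 mg/L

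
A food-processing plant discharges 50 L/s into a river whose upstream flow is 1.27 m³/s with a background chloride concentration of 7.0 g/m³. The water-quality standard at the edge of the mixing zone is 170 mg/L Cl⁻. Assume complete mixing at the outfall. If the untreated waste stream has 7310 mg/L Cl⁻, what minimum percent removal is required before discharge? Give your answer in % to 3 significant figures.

50 L/s = 0.05 m³/s.
Mass balance: 170·1.32 = 0.05·Cₑ + 1.27·7.
Cₑ = (224.4 − 8.89) / 0.05 = 4310 mg/L.
Required removal = 1 − 4310/7310 = 41.04 %.

41.0 %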